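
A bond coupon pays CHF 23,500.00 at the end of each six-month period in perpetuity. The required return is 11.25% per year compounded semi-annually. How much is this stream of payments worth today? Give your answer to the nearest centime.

Periodic rate r = 0.1125/2 per half-year.
Level perpetuity: PV = PMT / r = 23,500 / (0.1125/2) = CHF 417,777.78.

CHF 417,777.78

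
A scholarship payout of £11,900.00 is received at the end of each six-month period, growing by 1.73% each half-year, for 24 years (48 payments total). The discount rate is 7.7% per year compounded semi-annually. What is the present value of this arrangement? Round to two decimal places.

Periodic rate r = 0.077/2 per half-year; n is counted in half-years.
Growing ordinary annuity: PV = PMT₁ × [1 − ((1+g)/(1+r))^n] / (r − g) = 11,900 × [1 − ((1+0.0173)/(1+r))^48] / (r − 0.0173) = £352,750.10.

£352,750.10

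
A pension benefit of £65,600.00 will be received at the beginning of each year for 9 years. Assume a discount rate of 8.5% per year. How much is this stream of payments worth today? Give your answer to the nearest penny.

£435,530.40

This is an annuity due: 9 payments of £65,600.00 at the beginning of each year.
Periodic rate r = 0.085 per year.
PV = PMT × [(1 − (1+r)^−n)/r] × (1+r) = 65,600 × [1 − (1+r)^−9] / r × (1+r) = £435,530.40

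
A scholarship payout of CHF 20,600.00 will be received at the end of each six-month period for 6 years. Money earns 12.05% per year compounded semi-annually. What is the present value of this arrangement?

CHF 172,470.72

This is an ordinary annuity: 12 payments of CHF 20,600.00 at the end of each six-month period.
Periodic rate r = 0.1205/2 per half-year; n is counted in half-years.
PV = PMT × [(1 − (1+r)^−n)/r] = 20,600 × [1 − (1+r)^−12] / r = CHF 172,470.72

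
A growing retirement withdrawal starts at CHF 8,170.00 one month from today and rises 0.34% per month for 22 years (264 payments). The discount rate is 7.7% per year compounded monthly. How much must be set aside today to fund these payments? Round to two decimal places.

Periodic rate r = 0.077/12 per month; n is counted in months.
Growing ordinary annuity: PV = PMT₁ × [1 − ((1+g)/(1+r))^n] / (r − g) = 8,170 × [1 − ((1+0.0034)/(1+r))^264] / (r − 0.0034) = CHF 1,482,227.33.

CHF 1,482,227.33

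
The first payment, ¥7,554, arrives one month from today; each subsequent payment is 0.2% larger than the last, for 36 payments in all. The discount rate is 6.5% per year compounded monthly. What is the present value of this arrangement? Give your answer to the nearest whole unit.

¥254,996

Periodic rate r = 0.065/12 per month; n is counted in months.
Growing ordinary annuity: PV = PMT₁ × [1 − ((1+g)/(1+r))^n] / (r − g) = 7,554 × [1 − ((1+0.002)/(1+r))^36] / (r − 0.002) = ¥254,996.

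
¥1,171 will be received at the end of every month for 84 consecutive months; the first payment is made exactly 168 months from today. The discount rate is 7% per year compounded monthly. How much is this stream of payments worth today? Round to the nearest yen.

Ordinary annuity of 84 payments, first payment at period 168.
Periodic rate r = 0.07/12 per month; n is counted in months.
The ordinary-annuity PV formula values the stream one period before the first payment (period 167); discount that back 167 periods:
PV₀ = 1,171 × [1 − (1+r)^−84] / r × (1+r)^−167 = ¥29,373

¥29,373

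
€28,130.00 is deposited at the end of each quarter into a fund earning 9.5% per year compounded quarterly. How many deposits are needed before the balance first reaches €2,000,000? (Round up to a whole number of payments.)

Periodic rate r = 0.095/4 per quarter; n is counted in quarters.
Ordinary annuity FV: 2,000,000 = 28,130 × [((1+r)^n − 1)/r].
(1+r)^n = 1 + 2,000,000 × r / 28,130, so n = ln(1 + 2,000,000·r/28,130) / ln(1+r) = 42.14.
Round up to a whole number of payments: n = 43.

43 payments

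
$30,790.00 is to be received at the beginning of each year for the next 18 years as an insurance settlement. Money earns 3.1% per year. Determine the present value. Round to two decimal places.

This is an annuity due: 18 payments of $30,790.00 at the beginning of each year.
Periodic rate r = 0.031 per year.
PV = PMT × [(1 − (1+r)^−n)/r] × (1+r) = 30,790 × [1 − (1+r)^−18] / r × (1+r) = $432,929.79

$432,929.79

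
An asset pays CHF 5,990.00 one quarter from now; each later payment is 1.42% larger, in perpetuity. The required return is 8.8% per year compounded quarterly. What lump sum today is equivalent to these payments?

CHF 767,948.72

Periodic rate r = 0.088/4 per quarter.
Growing perpetuity (Gordon): PV = PMT₁ / (r − g) = 5,990 / (r − 0.0142) = CHF 767,948.72.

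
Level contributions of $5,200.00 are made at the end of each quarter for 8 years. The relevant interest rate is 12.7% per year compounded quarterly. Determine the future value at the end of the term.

This is an ordinary annuity: 32 deposits of $5,200.00 at the end of each quarter.
Periodic rate r = 0.127/4 per quarter; n is counted in quarters.
FV = PMT × [((1+r)^n − 1)/r] = 5,200 × [(1+r)^32 − 1] / r = $281,510.42

$281,510.42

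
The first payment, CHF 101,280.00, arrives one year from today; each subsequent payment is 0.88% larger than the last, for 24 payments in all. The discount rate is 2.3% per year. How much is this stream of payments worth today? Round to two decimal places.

CHF 2,032,726.35

Periodic rate r = 0.023 per year.
Growing ordinary annuity: PV = PMT₁ × [1 − ((1+g)/(1+r))^n] / (r − g) = 101,280 × [1 − ((1+0.0088)/(1+r))^24] / (r − 0.0088) = CHF 2,032,726.35.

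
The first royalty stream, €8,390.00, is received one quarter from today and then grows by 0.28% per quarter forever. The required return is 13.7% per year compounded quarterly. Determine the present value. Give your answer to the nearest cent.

€266,772.66

Periodic rate r = 0.137/4 per quarter.
Growing perpetuity (Gordon): PV = PMT₁ / (r − g) = 8,390 / (r − 0.0028) = €266,772.66.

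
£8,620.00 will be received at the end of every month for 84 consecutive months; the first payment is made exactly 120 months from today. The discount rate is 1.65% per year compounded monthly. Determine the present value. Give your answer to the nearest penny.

Ordinary annuity of 84 payments, first payment at period 120.
Periodic rate r = 0.0165/12 per month; n is counted in months.
The ordinary-annuity PV formula values the stream one period before the first payment (period 119); discount that back 119 periods:
PV₀ = 8,620 × [1 − (1+r)^−84] / r × (1+r)^−119 = £580,300.95

£580,300.95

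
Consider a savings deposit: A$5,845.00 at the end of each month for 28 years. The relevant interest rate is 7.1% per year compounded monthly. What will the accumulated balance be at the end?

This is an ordinary annuity: 336 deposits of A$5,845.00 at the end of each month.
Periodic rate r = 0.071/12 per month; n is counted in months.
FV = PMT × [((1+r)^n − 1)/r] = 5,845 × [(1+r)^336 − 1] / r = A$6,182,468.62

A$6,182,468.62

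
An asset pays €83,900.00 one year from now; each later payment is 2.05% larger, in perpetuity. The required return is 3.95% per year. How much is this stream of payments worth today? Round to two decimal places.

Periodic rate r = 0.0395 per year.
Growing perpetuity (Gordon): PV = PMT₁ / (r − g) = 83,900 / (r − 0.0205) = €4,415,789.47.

€4,415,789.47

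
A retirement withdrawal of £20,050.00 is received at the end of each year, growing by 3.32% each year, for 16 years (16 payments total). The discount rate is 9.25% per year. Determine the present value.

Periodic rate r = 0.0925 per year.
Growing ordinary annuity: PV = PMT₁ × [1 − ((1+g)/(1+r))^n] / (r − g) = 20,050 × [1 − ((1+0.0332)/(1+r))^16] / (r − 0.0332) = £199,669.60.

£199,669.60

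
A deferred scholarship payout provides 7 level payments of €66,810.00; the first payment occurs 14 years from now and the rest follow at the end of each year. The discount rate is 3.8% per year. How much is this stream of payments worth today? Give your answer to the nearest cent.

Ordinary annuity of 7 payments, first payment at period 14.
Periodic rate r = 0.038 per year.
The ordinary-annuity PV formula values the stream one period before the first payment (period 13); discount that back 13 periods:
PV₀ = 66,810 × [1 − (1+r)^−7] / r × (1+r)^−13 = €248,766.55

€248,766.55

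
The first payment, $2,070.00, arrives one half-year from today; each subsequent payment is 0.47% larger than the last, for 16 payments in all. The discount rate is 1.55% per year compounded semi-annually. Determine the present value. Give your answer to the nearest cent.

Periodic rate r = 0.0155/2 per half-year; n is counted in half-years.
Growing ordinary annuity: PV = PMT₁ × [1 − ((1+g)/(1+r))^n] / (r − g) = 2,070 × [1 − ((1+0.0047)/(1+r))^16] / (r − 0.0047) = $32,129.72.

$32,129.72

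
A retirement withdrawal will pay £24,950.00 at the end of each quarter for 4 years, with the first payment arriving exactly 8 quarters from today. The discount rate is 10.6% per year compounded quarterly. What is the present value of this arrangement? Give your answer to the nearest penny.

£268,088.85

Ordinary annuity of 16 payments, first payment at period 8.
Periodic rate r = 0.106/4 per quarter; n is counted in quarters.
The ordinary-annuity PV formula values the stream one period before the first payment (period 7); discount that back 7 periods:
PV₀ = 24,950 × [1 − (1+r)^−16] / r × (1+r)^−7 = £268,088.85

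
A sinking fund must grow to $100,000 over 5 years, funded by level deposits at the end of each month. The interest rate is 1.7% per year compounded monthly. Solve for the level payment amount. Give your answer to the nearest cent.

Level ordinary annuity; solve FV = PMT × [((1+r)^n − 1)/r] for PMT.
Periodic rate r = 0.017/12 per month; n is counted in months.
With n = 60: PMT = 100,000 / ([((1+r)^n − 1)/r]) = $1,598.02

$1,598.02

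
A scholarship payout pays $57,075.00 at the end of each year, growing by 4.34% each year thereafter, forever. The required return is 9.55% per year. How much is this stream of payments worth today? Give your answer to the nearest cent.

Periodic rate r = 0.0955 per year.
Growing perpetuity (Gordon): PV = PMT₁ / (r − g) = 57,075 / (r − 0.0434) = $1,095,489.44.

$1,095,489.44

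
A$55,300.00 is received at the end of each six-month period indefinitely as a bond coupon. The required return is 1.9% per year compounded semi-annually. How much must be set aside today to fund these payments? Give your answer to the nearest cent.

A$5,821,052.63

Periodic rate r = 0.019/2 per half-year.
Level perpetuity: PV = PMT / r = 55,300 / (0.019/2) = A$5,821,052.63.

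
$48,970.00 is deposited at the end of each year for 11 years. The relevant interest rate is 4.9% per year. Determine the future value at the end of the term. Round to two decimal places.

This is an ordinary annuity: 11 deposits of $48,970.00 at the end of each year.
Periodic rate r = 0.049 per year.
FV = PMT × [((1+r)^n − 1)/r] = 48,970 × [(1+r)^11 − 1] / r = $692,082.61

$692,082.61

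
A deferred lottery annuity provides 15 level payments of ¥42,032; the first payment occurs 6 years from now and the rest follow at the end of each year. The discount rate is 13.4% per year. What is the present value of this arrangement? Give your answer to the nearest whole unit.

¥141,903

Ordinary annuity of 15 payments, first payment at period 6.
Periodic rate r = 0.134 per year.
The ordinary-annuity PV formula values the stream one period before the first payment (period 5); discount that back 5 periods:
PV₀ = 42,032 × [1 − (1+r)^−15] / r × (1+r)^−5 = ¥141,903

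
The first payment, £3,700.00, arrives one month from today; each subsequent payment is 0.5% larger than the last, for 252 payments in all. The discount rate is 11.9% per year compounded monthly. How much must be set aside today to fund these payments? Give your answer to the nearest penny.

Periodic rate r = 0.119/12 per month; n is counted in months.
Growing ordinary annuity: PV = PMT₁ × [1 − ((1+g)/(1+r))^n] / (r − g) = 3,700 × [1 − ((1+0.005)/(1+r))^252] / (r − 0.005) = £532,542.42.

£532,542.42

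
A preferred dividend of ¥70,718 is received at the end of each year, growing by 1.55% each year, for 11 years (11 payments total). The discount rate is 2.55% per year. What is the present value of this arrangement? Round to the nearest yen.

¥722,631

Periodic rate r = 0.0255 per year.
Growing ordinary annuity: PV = PMT₁ × [1 − ((1+g)/(1+r))^n] / (r − g) = 70,718 × [1 − ((1+0.0155)/(1+r))^11] / (r − 0.0155) = ¥722,631.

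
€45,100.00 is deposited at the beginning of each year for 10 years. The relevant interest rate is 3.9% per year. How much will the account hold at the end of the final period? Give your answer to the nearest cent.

This is an annuity due: 10 deposits of €45,100.00 at the beginning of each year.
Periodic rate r = 0.039 per year.
FV = PMT × [((1+r)^n − 1)/r] × (1+r) = 45,100 × [(1+r)^10 − 1] / r × (1+r) = €559,991.00

€559,991.00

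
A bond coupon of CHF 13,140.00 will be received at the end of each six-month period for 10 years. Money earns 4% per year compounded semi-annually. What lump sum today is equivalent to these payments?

This is an ordinary annuity: 20 payments of CHF 13,140.00 at the end of each six-month period.
Periodic rate r = 0.04/2 per half-year; n is counted in half-years.
PV = PMT × [(1 − (1+r)^−n)/r] = 13,140 × [1 − (1+r)^−20] / r = CHF 214,857.83

CHF 214,857.83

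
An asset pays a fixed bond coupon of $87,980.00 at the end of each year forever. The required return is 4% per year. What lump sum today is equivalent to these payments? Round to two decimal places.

Periodic rate r = 0.04 per year.
Level perpetuity: PV = PMT / r = 87,980 / (0.04) = $2,199,500.00.

$2,199,500.00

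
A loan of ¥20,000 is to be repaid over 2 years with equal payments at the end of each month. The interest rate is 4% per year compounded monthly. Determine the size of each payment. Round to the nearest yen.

¥868

Level ordinary annuity; solve PV = PMT × [(1 − (1+r)^−n)/r] for PMT.
Periodic rate r = 0.04/12 per month; n is counted in months.
With n = 24: PMT = 20,000 / ([(1 − (1+r)^−n)/r]) = ¥868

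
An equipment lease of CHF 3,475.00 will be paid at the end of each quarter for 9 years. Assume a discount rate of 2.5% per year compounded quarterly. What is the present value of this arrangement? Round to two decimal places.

CHF 111,714.00

This is an ordinary annuity: 36 payments of CHF 3,475.00 at the end of each quarter.
Periodic rate r = 0.025/4 per quarter; n is counted in quarters.
PV = PMT × [(1 − (1+r)^−n)/r] = 3,475 × [1 − (1+r)^−36] / r = CHF 111,714.00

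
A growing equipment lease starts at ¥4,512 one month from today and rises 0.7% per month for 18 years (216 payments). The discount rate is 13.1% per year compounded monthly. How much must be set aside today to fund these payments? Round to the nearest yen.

¥653,918

Periodic rate r = 0.131/12 per month; n is counted in months.
Growing ordinary annuity: PV = PMT₁ × [1 − ((1+g)/(1+r))^n] / (r − g) = 4,512 × [1 − ((1+0.007)/(1+r))^216] / (r − 0.007) = ¥653,918.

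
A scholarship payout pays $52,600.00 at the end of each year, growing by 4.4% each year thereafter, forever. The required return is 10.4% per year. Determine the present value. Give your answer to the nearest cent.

$876,666.67

Periodic rate r = 0.104 per year.
Growing perpetuity (Gordon): PV = PMT₁ / (r − g) = 52,600 / (r − 0.044) = $876,666.67.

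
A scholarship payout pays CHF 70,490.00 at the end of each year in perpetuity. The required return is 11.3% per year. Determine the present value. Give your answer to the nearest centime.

Periodic rate r = 0.113 per year.
Level perpetuity: PV = PMT / r = 70,490 / (0.113) = CHF 623,805.31.

CHF 623,805.31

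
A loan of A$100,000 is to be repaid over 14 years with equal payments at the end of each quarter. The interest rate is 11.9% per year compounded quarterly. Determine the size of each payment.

A$3,689.47

Level ordinary annuity; solve PV = PMT × [(1 − (1+r)^−n)/r] for PMT.
Periodic rate r = 0.119/4 per quarter; n is counted in quarters.
With n = 56: PMT = 100,000 / ([(1 − (1+r)^−n)/r]) = A$3,689.47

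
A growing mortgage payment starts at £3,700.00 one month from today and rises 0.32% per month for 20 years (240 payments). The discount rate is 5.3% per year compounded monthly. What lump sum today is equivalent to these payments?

£767,584.01

Periodic rate r = 0.053/12 per month; n is counted in months.
Growing ordinary annuity: PV = PMT₁ × [1 − ((1+g)/(1+r))^n] / (r − g) = 3,700 × [1 − ((1+0.0032)/(1+r))^240] / (r − 0.0032) = £767,584.01.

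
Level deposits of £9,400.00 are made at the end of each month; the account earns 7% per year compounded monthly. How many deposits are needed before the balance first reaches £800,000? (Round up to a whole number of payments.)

Periodic rate r = 0.07/12 per month; n is counted in months.
Ordinary annuity FV: 800,000 = 9,400 × [((1+r)^n − 1)/r].
(1+r)^n = 1 + 800,000 × r / 9,400, so n = ln(1 + 800,000·r/9,400) / ln(1+r) = 69.30.
Round up to a whole number of payments: n = 70.

70 payments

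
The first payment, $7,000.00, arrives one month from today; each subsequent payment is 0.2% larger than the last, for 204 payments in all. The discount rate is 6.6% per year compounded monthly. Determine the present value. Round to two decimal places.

$1,018,021.68

Periodic rate r = 0.066/12 per month; n is counted in months.
Growing ordinary annuity: PV = PMT₁ × [1 − ((1+g)/(1+r))^n] / (r − g) = 7,000 × [1 − ((1+0.002)/(1+r))^204] / (r − 0.002) = $1,018,021.68.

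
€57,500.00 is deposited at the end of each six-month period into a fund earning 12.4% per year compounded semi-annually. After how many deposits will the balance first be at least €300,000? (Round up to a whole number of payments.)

5 payments

Periodic rate r = 0.124/2 per half-year; n is counted in half-years.
Ordinary annuity FV: 300,000 = 57,500 × [((1+r)^n − 1)/r].
(1+r)^n = 1 + 300,000 × r / 57,500, so n = ln(1 + 300,000·r/57,500) / ln(1+r) = 4.66.
Round up to a whole number of payments: n = 5.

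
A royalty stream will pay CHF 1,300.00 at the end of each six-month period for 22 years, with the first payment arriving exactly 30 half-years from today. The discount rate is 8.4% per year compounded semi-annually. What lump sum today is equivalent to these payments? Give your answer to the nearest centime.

CHF 7,851.22

Ordinary annuity of 44 payments, first payment at period 30.
Periodic rate r = 0.084/2 per half-year; n is counted in half-years.
The ordinary-annuity PV formula values the stream one period before the first payment (period 29); discount that back 29 periods:
PV₀ = 1,300 × [1 − (1+r)^−44] / r × (1+r)^−29 = CHF 7,851.22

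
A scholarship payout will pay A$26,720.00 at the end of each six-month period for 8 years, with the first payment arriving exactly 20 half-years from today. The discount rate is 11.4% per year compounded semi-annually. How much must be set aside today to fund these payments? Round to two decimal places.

A$96,157.27

Ordinary annuity of 16 payments, first payment at period 20.
Periodic rate r = 0.114/2 per half-year; n is counted in half-years.
The ordinary-annuity PV formula values the stream one period before the first payment (period 19); discount that back 19 periods:
PV₀ = 26,720 × [1 − (1+r)^−16] / r × (1+r)^−19 = A$96,157.27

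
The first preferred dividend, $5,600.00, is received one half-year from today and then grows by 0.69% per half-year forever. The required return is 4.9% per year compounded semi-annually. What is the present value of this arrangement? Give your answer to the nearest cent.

$318,181.82

Periodic rate r = 0.049/2 per half-year.
Growing perpetuity (Gordon): PV = PMT₁ / (r − g) = 5,600 / (r − 0.0069) = $318,181.82.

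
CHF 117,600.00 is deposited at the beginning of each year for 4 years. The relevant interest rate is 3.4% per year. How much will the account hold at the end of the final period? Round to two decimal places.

This is an annuity due: 4 deposits of CHF 117,600.00 at the beginning of each year.
Periodic rate r = 0.034 per year.
FV = PMT × [((1+r)^n − 1)/r] × (1+r) = 117,600 × [(1+r)^4 − 1] / r × (1+r) = CHF 511,766.72

CHF 511,766.72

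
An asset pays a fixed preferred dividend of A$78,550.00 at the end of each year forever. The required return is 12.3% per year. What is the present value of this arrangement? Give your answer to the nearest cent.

Periodic rate r = 0.123 per year.
Level perpetuity: PV = PMT / r = 78,550 / (0.123) = A$638,617.89.

A$638,617.89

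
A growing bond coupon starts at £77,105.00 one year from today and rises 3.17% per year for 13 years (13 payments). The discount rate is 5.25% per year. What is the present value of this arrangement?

£847,231.85

Periodic rate r = 0.0525 per year.
Growing ordinary annuity: PV = PMT₁ × [1 − ((1+g)/(1+r))^n] / (r − g) = 77,105 × [1 − ((1+0.0317)/(1+r))^13] / (r − 0.0317) = £847,231.85.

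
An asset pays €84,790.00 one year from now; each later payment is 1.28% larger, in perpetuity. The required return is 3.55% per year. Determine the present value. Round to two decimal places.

Periodic rate r = 0.0355 per year.
Growing perpetuity (Gordon): PV = PMT₁ / (r − g) = 84,790 / (r − 0.0128) = €3,735,242.29.

€3,735,242.29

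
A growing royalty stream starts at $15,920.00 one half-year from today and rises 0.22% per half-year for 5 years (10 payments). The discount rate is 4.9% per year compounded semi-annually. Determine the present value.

Periodic rate r = 0.049/2 per half-year; n is counted in half-years.
Growing ordinary annuity: PV = PMT₁ × [1 − ((1+g)/(1+r))^n] / (r − g) = 15,920 × [1 − ((1+0.0022)/(1+r))^10] / (r − 0.0022) = $141,022.80.

$141,022.80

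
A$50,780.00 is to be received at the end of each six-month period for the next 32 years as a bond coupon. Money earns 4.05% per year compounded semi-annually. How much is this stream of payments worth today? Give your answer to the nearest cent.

This is an ordinary annuity: 64 payments of A$50,780.00 at the end of each six-month period.
Periodic rate r = 0.0405/2 per half-year; n is counted in half-years.
PV = PMT × [(1 − (1+r)^−n)/r] = 50,780 × [1 − (1+r)^−64] / r = A$1,812,557.91

A$1,812,557.91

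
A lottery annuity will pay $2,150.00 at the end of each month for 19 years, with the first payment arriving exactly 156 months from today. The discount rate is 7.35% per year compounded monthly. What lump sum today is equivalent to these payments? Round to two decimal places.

$102,376.50

Ordinary annuity of 228 payments, first payment at period 156.
Periodic rate r = 0.0735/12 per month; n is counted in months.
The ordinary-annuity PV formula values the stream one period before the first payment (period 155); discount that back 155 periods:
PV₀ = 2,150 × [1 − (1+r)^−228] / r × (1+r)^−155 = $102,376.50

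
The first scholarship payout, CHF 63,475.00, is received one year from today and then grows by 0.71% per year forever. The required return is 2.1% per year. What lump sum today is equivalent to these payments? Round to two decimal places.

CHF 4,566,546.76

Periodic rate r = 0.021 per year.
Growing perpetuity (Gordon): PV = PMT₁ / (r − g) = 63,475 / (r − 0.0071) = CHF 4,566,546.76.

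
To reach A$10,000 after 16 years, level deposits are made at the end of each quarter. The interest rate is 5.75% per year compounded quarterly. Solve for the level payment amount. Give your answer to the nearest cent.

Level ordinary annuity; solve FV = PMT × [((1+r)^n − 1)/r] for PMT.
Periodic rate r = 0.0575/4 per quarter; n is counted in quarters.
With n = 64: PMT = 10,000 / ([((1+r)^n − 1)/r]) = A$96.29

A$96.29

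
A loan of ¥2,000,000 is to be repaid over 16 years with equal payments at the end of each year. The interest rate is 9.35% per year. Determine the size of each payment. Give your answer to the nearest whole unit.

Level ordinary annuity; solve PV = PMT × [(1 − (1+r)^−n)/r] for PMT.
Periodic rate r = 0.0935 per year.
With n = 16: PMT = 2,000,000 / ([(1 − (1+r)^−n)/r]) = ¥245,819

¥245,819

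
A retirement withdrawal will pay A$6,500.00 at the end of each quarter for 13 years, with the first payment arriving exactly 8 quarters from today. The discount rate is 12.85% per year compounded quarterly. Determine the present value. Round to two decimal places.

Ordinary annuity of 52 payments, first payment at period 8.
Periodic rate r = 0.1285/4 per quarter; n is counted in quarters.
The ordinary-annuity PV formula values the stream one period before the first payment (period 7); discount that back 7 periods:
PV₀ = 6,500 × [1 − (1+r)^−52] / r × (1+r)^−7 = A$130,837.06

A$130,837.06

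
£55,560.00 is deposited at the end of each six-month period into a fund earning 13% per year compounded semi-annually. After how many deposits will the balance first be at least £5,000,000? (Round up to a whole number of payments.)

31 payments

Periodic rate r = 0.13/2 per half-year; n is counted in half-years.
Ordinary annuity FV: 5,000,000 = 55,560 × [((1+r)^n − 1)/r].
(1+r)^n = 1 + 5,000,000 × r / 55,560, so n = ln(1 + 5,000,000·r/55,560) / ln(1+r) = 30.55.
Round up to a whole number of payments: n = 31.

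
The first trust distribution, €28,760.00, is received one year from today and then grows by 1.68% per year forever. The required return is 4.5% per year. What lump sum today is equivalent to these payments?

€1,019,858.16

Periodic rate r = 0.045 per year.
Growing perpetuity (Gordon): PV = PMT₁ / (r − g) = 28,760 / (r − 0.0168) = €1,019,858.16.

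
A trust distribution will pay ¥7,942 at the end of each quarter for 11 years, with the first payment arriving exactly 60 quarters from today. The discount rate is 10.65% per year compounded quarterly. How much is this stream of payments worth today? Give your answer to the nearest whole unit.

Ordinary annuity of 44 payments, first payment at period 60.
Periodic rate r = 0.1065/4 per quarter; n is counted in quarters.
The ordinary-annuity PV formula values the stream one period before the first payment (period 59); discount that back 59 periods:
PV₀ = 7,942 × [1 − (1+r)^−44] / r × (1+r)^−59 = ¥43,374

¥43,374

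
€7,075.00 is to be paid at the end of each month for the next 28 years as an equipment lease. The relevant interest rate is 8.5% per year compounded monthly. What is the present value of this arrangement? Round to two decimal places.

This is an ordinary annuity: 336 payments of €7,075.00 at the end of each month.
Periodic rate r = 0.085/12 per month; n is counted in months.
PV = PMT × [(1 − (1+r)^−n)/r] = 7,075 × [1 − (1+r)^−336] / r = €905,603.03

€905,603.03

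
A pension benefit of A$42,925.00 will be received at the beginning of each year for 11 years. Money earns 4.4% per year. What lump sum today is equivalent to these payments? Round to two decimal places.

This is an annuity due: 11 payments of A$42,925.00 at the beginning of each year.
Periodic rate r = 0.044 per year.
PV = PMT × [(1 − (1+r)^−n)/r] × (1+r) = 42,925 × [1 − (1+r)^−11] / r × (1+r) = A$384,254.62

A$384,254.62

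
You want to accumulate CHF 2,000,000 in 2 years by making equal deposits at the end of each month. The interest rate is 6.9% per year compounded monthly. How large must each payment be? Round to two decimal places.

Level ordinary annuity; solve FV = PMT × [((1+r)^n − 1)/r] for PMT.
Periodic rate r = 0.069/12 per month; n is counted in months.
With n = 24: PMT = 2,000,000 / ([((1+r)^n − 1)/r]) = CHF 77,954.52

CHF 77,954.52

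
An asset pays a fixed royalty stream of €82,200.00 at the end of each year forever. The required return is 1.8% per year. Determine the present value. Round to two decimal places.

Periodic rate r = 0.018 per year.
Level perpetuity: PV = PMT / r = 82,200 / (0.018) = €4,566,666.67.

€4,566,666.67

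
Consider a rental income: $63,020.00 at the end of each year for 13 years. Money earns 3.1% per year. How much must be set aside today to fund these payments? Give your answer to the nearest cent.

This is an ordinary annuity: 13 payments of $63,020.00 at the end of each year.
Periodic rate r = 0.031 per year.
PV = PMT × [(1 − (1+r)^−n)/r] = 63,020 × [1 − (1+r)^−13] / r = $665,948.73

$665,948.73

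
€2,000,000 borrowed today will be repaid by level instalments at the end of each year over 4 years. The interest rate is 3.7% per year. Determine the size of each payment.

€547,089.86

Level ordinary annuity; solve PV = PMT × [(1 − (1+r)^−n)/r] for PMT.
Periodic rate r = 0.037 per year.
With n = 4: PMT = 2,000,000 / ([(1 − (1+r)^−n)/r]) = €547,089.86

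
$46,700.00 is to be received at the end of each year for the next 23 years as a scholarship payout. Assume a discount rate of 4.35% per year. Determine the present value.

This is an ordinary annuity: 23 payments of $46,700.00 at the end of each year.
Periodic rate r = 0.0435 per year.
PV = PMT × [(1 − (1+r)^−n)/r] = 46,700 × [1 − (1+r)^−23] / r = $670,381.16

$670,381.16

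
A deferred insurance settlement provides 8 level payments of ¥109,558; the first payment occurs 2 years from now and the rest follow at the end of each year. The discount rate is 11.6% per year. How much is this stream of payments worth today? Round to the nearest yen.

Ordinary annuity of 8 payments, first payment at period 2.
Periodic rate r = 0.116 per year.
The ordinary-annuity PV formula values the stream one period before the first payment (period 1); discount that back 1 periods:
PV₀ = 109,558 × [1 − (1+r)^−8] / r × (1+r)^−1 = ¥494,566

¥494,566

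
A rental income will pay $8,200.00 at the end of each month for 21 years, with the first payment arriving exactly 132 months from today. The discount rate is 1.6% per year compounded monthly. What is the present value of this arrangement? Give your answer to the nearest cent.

Ordinary annuity of 252 payments, first payment at period 132.
Periodic rate r = 0.016/12 per month; n is counted in months.
The ordinary-annuity PV formula values the stream one period before the first payment (period 131); discount that back 131 periods:
PV₀ = 8,200 × [1 − (1+r)^−252] / r × (1+r)^−131 = $1,473,140.58

$1,473,140.58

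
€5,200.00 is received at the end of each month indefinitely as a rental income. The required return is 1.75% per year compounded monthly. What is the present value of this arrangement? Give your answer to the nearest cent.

€3,565,714.29

Periodic rate r = 0.0175/12 per month.
Level perpetuity: PV = PMT / r = 5,200 / (0.0175/12) = €3,565,714.29.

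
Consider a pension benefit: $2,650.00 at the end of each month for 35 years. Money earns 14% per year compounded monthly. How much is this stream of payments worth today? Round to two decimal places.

$225,402.76

This is an ordinary annuity: 420 payments of $2,650.00 at the end of each month.
Periodic rate r = 0.14/12 per month; n is counted in months.
PV = PMT × [(1 − (1+r)^−n)/r] = 2,650 × [1 − (1+r)^−420] / r = $225,402.76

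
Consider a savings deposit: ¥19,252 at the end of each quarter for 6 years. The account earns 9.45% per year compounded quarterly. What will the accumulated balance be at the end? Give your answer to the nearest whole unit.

This is an ordinary annuity: 24 deposits of ¥19,252 at the end of each quarter.
Periodic rate r = 0.0945/4 per quarter; n is counted in quarters.
FV = PMT × [((1+r)^n − 1)/r] = 19,252 × [(1+r)^24 − 1] / r = ¥612,302

¥612,302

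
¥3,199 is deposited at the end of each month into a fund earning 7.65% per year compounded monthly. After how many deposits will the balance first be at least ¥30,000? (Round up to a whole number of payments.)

10 payments

Periodic rate r = 0.0765/12 per month; n is counted in months.
Ordinary annuity FV: 30,000 = 3,199 × [((1+r)^n − 1)/r].
(1+r)^n = 1 + 30,000 × r / 3,199, so n = ln(1 + 30,000·r/3,199) / ln(1+r) = 9.14.
Round up to a whole number of payments: n = 10.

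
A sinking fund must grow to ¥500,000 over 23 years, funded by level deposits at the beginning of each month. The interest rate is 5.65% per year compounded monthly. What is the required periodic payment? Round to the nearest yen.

Level annuity due; solve FV = PMT × [((1+r)^n − 1)/r] × (1+r) for PMT.
Periodic rate r = 0.0565/12 per month; n is counted in months.
With n = 276: PMT = 500,000 / ([((1+r)^n − 1)/r] × (1+r)) = ¥882

¥882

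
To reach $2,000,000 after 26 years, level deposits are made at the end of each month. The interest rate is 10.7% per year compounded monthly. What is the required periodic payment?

$1,192.60

Level ordinary annuity; solve FV = PMT × [((1+r)^n − 1)/r] for PMT.
Periodic rate r = 0.107/12 per month; n is counted in months.
With n = 312: PMT = 2,000,000 / ([((1+r)^n − 1)/r]) = $1,192.60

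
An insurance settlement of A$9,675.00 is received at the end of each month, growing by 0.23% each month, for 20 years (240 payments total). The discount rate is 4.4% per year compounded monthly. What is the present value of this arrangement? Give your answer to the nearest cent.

A$1,974,647.71

Periodic rate r = 0.044/12 per month; n is counted in months.
Growing ordinary annuity: PV = PMT₁ × [1 − ((1+g)/(1+r))^n] / (r − g) = 9,675 × [1 − ((1+0.0023)/(1+r))^240] / (r − 0.0023) = A$1,974,647.71.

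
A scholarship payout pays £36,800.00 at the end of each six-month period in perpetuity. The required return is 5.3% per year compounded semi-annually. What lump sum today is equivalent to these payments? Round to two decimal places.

Periodic rate r = 0.053/2 per half-year.
Level perpetuity: PV = PMT / r = 36,800 / (0.053/2) = £1,388,679.25.

£1,388,679.25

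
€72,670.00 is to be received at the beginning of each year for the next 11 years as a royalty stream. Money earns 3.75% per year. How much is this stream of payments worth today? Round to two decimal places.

€669,493.25

This is an annuity due: 11 payments of €72,670.00 at the beginning of each year.
Periodic rate r = 0.0375 per year.
PV = PMT × [(1 − (1+r)^−n)/r] × (1+r) = 72,670 × [1 − (1+r)^−11] / r × (1+r) = €669,493.25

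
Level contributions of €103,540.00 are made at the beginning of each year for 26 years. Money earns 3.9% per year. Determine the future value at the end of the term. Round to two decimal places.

This is an annuity due: 26 deposits of €103,540.00 at the beginning of each year.
Periodic rate r = 0.039 per year.
FV = PMT × [((1+r)^n − 1)/r] × (1+r) = 103,540 × [(1+r)^26 − 1] / r × (1+r) = €4,700,291.61

€4,700,291.61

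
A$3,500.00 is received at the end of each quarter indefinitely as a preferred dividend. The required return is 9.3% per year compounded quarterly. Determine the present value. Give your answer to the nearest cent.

A$150,537.63

Periodic rate r = 0.093/4 per quarter.
Level perpetuity: PV = PMT / r = 3,500 / (0.093/4) = A$150,537.63.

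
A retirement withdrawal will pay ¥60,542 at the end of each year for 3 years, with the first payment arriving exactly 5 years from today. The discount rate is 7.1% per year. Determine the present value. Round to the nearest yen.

Ordinary annuity of 3 payments, first payment at period 5.
Periodic rate r = 0.071 per year.
The ordinary-annuity PV formula values the stream one period before the first payment (period 4); discount that back 4 periods:
PV₀ = 60,542 × [1 − (1+r)^−3] / r × (1+r)^−4 = ¥120,537

¥120,537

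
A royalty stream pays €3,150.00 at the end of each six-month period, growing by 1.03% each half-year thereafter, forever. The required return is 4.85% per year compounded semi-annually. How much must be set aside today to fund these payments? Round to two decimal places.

Periodic rate r = 0.0485/2 per half-year.
Growing perpetuity (Gordon): PV = PMT₁ / (r − g) = 3,150 / (r − 0.0103) = €225,806.45.

€225,806.45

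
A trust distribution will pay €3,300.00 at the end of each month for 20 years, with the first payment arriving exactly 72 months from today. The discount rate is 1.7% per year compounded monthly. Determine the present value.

Ordinary annuity of 240 payments, first payment at period 72.
Periodic rate r = 0.017/12 per month; n is counted in months.
The ordinary-annuity PV formula values the stream one period before the first payment (period 71); discount that back 71 periods:
PV₀ = 3,300 × [1 − (1+r)^−240] / r × (1+r)^−71 = €606,841.03

€606,841.03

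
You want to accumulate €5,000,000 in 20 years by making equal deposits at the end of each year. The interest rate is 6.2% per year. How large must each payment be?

€133,027.03

Level ordinary annuity; solve FV = PMT × [((1+r)^n − 1)/r] for PMT.
Periodic rate r = 0.062 per year.
With n = 20: PMT = 5,000,000 / ([((1+r)^n − 1)/r]) = €133,027.03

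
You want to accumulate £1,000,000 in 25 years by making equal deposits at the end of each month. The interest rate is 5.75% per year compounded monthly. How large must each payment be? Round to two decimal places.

Level ordinary annuity; solve FV = PMT × [((1+r)^n − 1)/r] for PMT.
Periodic rate r = 0.0575/12 per month; n is counted in months.
With n = 300: PMT = 1,000,000 / ([((1+r)^n − 1)/r]) = £1,499.40

£1,499.40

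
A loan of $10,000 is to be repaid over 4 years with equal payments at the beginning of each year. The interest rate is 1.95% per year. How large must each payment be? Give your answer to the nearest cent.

Level annuity due; solve PV = PMT × [(1 − (1+r)^−n)/r] × (1+r) for PMT.
Periodic rate r = 0.0195 per year.
With n = 4: PMT = 10,000 / ([(1 − (1+r)^−n)/r] × (1+r)) = $2,572.88

$2,572.88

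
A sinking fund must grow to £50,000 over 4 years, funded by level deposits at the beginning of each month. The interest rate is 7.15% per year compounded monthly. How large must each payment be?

Level annuity due; solve FV = PMT × [((1+r)^n − 1)/r] × (1+r) for PMT.
Periodic rate r = 0.0715/12 per month; n is counted in months.
With n = 48: PMT = 50,000 / ([((1+r)^n − 1)/r] × (1+r)) = £897.53

£897.53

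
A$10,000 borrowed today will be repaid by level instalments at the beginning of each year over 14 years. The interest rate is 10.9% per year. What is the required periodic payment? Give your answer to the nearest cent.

Level annuity due; solve PV = PMT × [(1 − (1+r)^−n)/r] × (1+r) for PMT.
Periodic rate r = 0.109 per year.
With n = 14: PMT = 10,000 / ([(1 − (1+r)^−n)/r] × (1+r)) = A$1,284.69

A$1,284.69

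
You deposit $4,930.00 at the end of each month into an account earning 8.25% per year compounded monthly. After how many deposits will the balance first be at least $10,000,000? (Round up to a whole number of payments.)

Periodic rate r = 0.0825/12 per month; n is counted in months.
Ordinary annuity FV: 10,000,000 = 4,930 × [((1+r)^n − 1)/r].
(1+r)^n = 1 + 10,000,000 × r / 4,930, so n = ln(1 + 10,000,000·r/4,930) / ln(1+r) = 394.72.
Round up to a whole number of payments: n = 395.

395 payments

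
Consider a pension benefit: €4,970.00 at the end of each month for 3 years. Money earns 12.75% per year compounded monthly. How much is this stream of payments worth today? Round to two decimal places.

This is an ordinary annuity: 36 payments of €4,970.00 at the end of each month.
Periodic rate r = 0.1275/12 per month; n is counted in months.
PV = PMT × [(1 − (1+r)^−n)/r] = 4,970 × [1 − (1+r)^−36] / r = €148,032.70

€148,032.70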